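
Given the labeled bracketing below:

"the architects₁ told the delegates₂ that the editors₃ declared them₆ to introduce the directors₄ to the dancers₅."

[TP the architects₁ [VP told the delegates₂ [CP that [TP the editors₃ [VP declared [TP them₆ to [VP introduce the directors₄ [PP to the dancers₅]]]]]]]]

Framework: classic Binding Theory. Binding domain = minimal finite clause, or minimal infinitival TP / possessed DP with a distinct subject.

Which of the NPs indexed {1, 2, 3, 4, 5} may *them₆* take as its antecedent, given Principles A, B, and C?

{1, 2}

*them* is a pronoun, so Principle B applies: it must be free in its binding domain.
Binding domain of *them₆*: the embedded TP, whose subject is the editors₃.
*the architects₁* c-commands the pronoun but from outside its binding domain, and is not c-commanded by it → coindexation permitted.
*the delegates₂* c-commands the pronoun but from outside its binding domain, and is not c-commanded by it → coindexation permitted.
*the editors₃* c-commands the pronoun within its binding domain → coindexation would violate Principle B.
*the directors₄*: the pronoun c-commands this R-expression → coindexation would violate Principle C on *the directors₄*.
*the dancers₅*: the pronoun c-commands this R-expression → coindexation would violate Principle C on *the dancers₅*.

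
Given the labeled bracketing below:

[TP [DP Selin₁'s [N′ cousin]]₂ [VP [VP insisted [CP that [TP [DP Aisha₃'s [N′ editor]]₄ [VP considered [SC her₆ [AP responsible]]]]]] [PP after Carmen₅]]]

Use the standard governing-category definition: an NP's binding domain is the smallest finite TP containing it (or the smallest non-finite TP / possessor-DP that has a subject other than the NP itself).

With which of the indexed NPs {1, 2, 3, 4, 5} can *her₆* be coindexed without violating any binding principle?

{1, 2, 3, 5}

*her* is a pronoun, so Principle B applies: it must be free in its binding domain.
Binding domain of *her₆*: the embedded TP, whose subject is [Aisha₃'s editor]₄.
*Selin₁* and the pronoun do not c-command one another → neither Principle B nor Principle C is at stake; coindexation permitted.
*[Selin₁'s cousin]₂* c-commands the pronoun but from outside its binding domain, and is not c-commanded by it → coindexation permitted.
*Aisha₃* and the pronoun do not c-command one another → neither Principle B nor Principle C is at stake; coindexation permitted.
*[Aisha₃'s editor]₄* c-commands the pronoun within its binding domain → coindexation would violate Principle B.
*Carmen₅* and the pronoun do not c-command one another → neither Principle B nor Principle C is at stake; coindexation permitted.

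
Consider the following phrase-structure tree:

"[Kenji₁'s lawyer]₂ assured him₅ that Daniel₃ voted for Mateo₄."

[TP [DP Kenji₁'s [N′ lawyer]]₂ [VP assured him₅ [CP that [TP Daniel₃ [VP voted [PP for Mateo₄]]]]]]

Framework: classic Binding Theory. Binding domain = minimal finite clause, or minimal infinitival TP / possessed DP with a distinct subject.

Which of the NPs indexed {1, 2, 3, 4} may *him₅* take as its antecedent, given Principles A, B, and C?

*him* is a pronoun, so Principle B applies: it must be free in its binding domain.
Binding domain of *him₅*: the matrix TP, whose subject is [Kenji₁'s lawyer]₂.
*Kenji₁* and the pronoun do not c-command one another → neither Principle B nor Principle C is at stake; coindexation permitted.
*[Kenji₁'s lawyer]₂* c-commands the pronoun within its binding domain → coindexation would violate Principle B.
*Daniel₃*: the pronoun c-commands this R-expression → coindexation would violate Principle C on *Daniel₃*.
*Mateo₄*: the pronoun c-commands this R-expression → coindexation would violate Principle C on *Mateo₄*.

{1}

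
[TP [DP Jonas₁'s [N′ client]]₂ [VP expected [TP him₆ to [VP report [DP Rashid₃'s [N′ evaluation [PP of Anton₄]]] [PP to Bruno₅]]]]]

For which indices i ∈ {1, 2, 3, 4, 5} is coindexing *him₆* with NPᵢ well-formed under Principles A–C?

*him* is a pronoun, so Principle B applies: it must be free in its binding domain.
Binding domain of *him₆*: the matrix TP, whose subject is [Jonas₁'s client]₂.
*Jonas₁* and the pronoun do not c-command one another → neither Principle B nor Principle C is at stake; coindexation permitted.
*[Jonas₁'s client]₂* c-commands the pronoun within its binding domain → coindexation would violate Principle B.
*Rashid₃*: the pronoun c-commands this R-expression → coindexation would violate Principle C on *Rashid₃*.
*Anton₄*: the pronoun c-commands this R-expression → coindexation would violate Principle C on *Anton₄*.
*Bruno₅*: the pronoun c-commands this R-expression → coindexation would violate Principle C on *Bruno₅*.

{1}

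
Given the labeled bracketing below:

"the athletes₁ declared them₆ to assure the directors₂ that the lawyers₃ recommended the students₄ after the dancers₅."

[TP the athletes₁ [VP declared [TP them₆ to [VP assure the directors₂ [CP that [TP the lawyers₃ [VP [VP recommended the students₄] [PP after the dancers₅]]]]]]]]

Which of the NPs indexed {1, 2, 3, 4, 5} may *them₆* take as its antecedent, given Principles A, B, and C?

*them* is a pronoun, so Principle B applies: it must be free in its binding domain.
Binding domain of *them₆*: the matrix TP, whose subject is the athletes₁.
*the athletes₁* c-commands the pronoun within its binding domain → coindexation would violate Principle B.
*the directors₂*: the pronoun c-commands this R-expression → coindexation would violate Principle C on *the directors₂*.
*the lawyers₃*: the pronoun c-commands this R-expression → coindexation would violate Principle C on *the lawyers₃*.
*the students₄*: the pronoun c-commands this R-expression → coindexation would violate Principle C on *the students₄*.
*the dancers₅*: the pronoun c-commands this R-expression → coindexation would violate Principle C on *the dancers₅*.

none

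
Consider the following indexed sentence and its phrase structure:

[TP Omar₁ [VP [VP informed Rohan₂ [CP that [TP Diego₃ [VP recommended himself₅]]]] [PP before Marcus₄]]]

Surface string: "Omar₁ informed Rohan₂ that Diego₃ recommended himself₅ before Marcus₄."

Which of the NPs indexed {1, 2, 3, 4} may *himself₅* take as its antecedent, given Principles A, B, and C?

*himself* is an anaphor, so Principle A applies: it must be bound in its binding domain.
Binding domain of *himself₅*: the embedded TP, whose subject is Diego₃.
*Omar₁* c-commands the anaphor but is outside its binding domain → cannot satisfy Principle A.
*Rohan₂* c-commands the anaphor but is outside its binding domain → cannot satisfy Principle A.
*Diego₃* c-commands the anaphor within its binding domain → licit binder.
*Marcus₄* does not c-command the anaphor → cannot bind it.

{3}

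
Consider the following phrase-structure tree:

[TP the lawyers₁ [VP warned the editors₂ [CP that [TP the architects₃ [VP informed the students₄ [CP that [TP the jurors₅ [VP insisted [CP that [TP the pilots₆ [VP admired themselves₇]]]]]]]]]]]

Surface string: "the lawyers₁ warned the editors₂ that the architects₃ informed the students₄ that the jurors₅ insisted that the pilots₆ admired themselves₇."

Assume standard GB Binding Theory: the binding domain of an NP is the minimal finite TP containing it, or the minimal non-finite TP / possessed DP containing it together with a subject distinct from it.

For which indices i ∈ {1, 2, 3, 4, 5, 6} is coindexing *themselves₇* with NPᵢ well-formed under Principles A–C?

*themselves* is an anaphor, so Principle A applies: it must be bound in its binding domain.
Binding domain of *themselves₇*: the embedded TP, whose subject is the pilots₆.
*the lawyers₁* c-commands the anaphor but is outside its binding domain → cannot satisfy Principle A.
*the editors₂* c-commands the anaphor but is outside its binding domain → cannot satisfy Principle A.
*the architects₃* c-commands the anaphor but is outside its binding domain → cannot satisfy Principle A.
*the students₄* c-commands the anaphor but is outside its binding domain → cannot satisfy Principle A.
*the jurors₅* c-commands the anaphor but is outside its binding domain → cannot satisfy Principle A.
*the pilots₆* c-commands the anaphor within its binding domain → licit binder.

{6}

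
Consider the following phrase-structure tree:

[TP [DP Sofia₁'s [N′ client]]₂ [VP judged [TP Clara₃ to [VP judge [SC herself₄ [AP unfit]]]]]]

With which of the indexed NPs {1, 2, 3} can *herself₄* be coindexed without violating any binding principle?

{3}

*herself* is an anaphor, so Principle A applies: it must be bound in its binding domain.
Binding domain of *herself₄*: the embedded TP, whose subject is Clara₃.
*Sofia₁* does not c-command the anaphor → cannot bind it.
*[Sofia₁'s client]₂* c-commands the anaphor but is outside its binding domain → cannot satisfy Principle A.
*Clara₃* c-commands the anaphor within its binding domain → licit binder.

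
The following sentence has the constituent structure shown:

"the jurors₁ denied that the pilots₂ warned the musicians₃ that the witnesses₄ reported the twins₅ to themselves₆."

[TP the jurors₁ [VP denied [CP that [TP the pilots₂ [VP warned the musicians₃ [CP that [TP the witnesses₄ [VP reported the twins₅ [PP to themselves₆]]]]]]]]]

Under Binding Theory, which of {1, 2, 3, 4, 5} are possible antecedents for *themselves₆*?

{4, 5}

*themselves* is an anaphor, so Principle A applies: it must be bound in its binding domain.
Binding domain of *themselves₆*: the embedded TP, whose subject is the witnesses₄.
*the jurors₁* c-commands the anaphor but is outside its binding domain → cannot satisfy Principle A.
*the pilots₂* c-commands the anaphor but is outside its binding domain → cannot satisfy Principle A.
*the musicians₃* c-commands the anaphor but is outside its binding domain → cannot satisfy Principle A.
*the witnesses₄* c-commands the anaphor within its binding domain → licit binder.
*the twins₅* c-commands the anaphor within its binding domain → licit binder.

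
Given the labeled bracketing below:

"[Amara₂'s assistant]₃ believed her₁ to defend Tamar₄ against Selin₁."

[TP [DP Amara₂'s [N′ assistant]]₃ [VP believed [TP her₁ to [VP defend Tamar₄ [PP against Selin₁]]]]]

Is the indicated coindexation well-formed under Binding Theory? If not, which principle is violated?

The two coindexed NPs are *her₁* and *Selin₁*.
*Selin₁* is an R-expression. Principle C requires it to be free everywhere.
*her₁* c-commands it and carries the same index.
The R-expression is bound → Principle C violation.

Principle C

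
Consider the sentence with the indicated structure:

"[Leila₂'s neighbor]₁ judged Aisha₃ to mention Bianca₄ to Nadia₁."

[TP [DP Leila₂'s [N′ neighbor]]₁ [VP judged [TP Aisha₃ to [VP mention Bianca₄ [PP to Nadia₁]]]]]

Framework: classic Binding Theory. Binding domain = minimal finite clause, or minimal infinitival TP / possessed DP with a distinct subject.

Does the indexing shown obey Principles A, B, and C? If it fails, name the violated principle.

The two coindexed NPs are *[Leila₂'s neighbor]₁* and *Nadia₁*.
*Nadia₁* is an R-expression. Principle C requires it to be free everywhere.
*[Leila₂'s neighbor]₁* c-commands it and carries the same index.
The R-expression is bound → Principle C violation.

Principle C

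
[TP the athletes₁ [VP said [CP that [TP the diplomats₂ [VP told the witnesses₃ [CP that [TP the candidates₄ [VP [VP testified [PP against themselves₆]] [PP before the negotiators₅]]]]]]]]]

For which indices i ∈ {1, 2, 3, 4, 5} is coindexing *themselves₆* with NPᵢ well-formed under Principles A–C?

{4}

*themselves* is an anaphor, so Principle A applies: it must be bound in its binding domain.
Binding domain of *themselves₆*: the embedded TP, whose subject is the candidates₄.
*the athletes₁* c-commands the anaphor but is outside its binding domain → cannot satisfy Principle A.
*the diplomats₂* c-commands the anaphor but is outside its binding domain → cannot satisfy Principle A.
*the witnesses₃* c-commands the anaphor but is outside its binding domain → cannot satisfy Principle A.
*the candidates₄* c-commands the anaphor within its binding domain → licit binder.
*the negotiators₅* does not c-command the anaphor → cannot bind it.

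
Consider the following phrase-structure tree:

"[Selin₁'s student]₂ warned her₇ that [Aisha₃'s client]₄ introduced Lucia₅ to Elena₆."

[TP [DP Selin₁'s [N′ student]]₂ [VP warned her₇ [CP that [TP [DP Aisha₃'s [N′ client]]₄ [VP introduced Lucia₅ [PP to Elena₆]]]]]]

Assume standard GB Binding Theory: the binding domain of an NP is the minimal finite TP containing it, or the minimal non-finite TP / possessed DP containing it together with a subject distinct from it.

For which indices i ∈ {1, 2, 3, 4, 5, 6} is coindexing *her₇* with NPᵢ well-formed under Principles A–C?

*her* is a pronoun, so Principle B applies: it must be free in its binding domain.
Binding domain of *her₇*: the matrix TP, whose subject is [Selin₁'s student]₂.
*Selin₁* and the pronoun do not c-command one another → neither Principle B nor Principle C is at stake; coindexation permitted.
*[Selin₁'s student]₂* c-commands the pronoun within its binding domain → coindexation would violate Principle B.
*Aisha₃*: the pronoun c-commands this R-expression → coindexation would violate Principle C on *Aisha₃*.
*[Aisha₃'s client]₄*: the pronoun c-commands this R-expression → coindexation would violate Principle C on *[Aisha₃'s client]₄*.
*Lucia₅*: the pronoun c-commands this R-expression → coindexation would violate Principle C on *Lucia₅*.
*Elena₆*: the pronoun c-commands this R-expression → coindexation would violate Principle C on *Elena₆*.

{1}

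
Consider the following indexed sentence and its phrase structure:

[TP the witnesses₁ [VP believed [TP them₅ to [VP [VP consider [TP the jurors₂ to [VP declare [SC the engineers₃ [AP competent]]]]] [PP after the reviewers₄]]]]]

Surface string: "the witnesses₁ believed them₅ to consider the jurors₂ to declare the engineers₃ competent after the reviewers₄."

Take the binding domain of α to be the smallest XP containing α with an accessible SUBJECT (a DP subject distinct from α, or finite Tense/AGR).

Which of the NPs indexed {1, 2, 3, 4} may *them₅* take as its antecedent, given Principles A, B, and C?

*them* is a pronoun, so Principle B applies: it must be free in its binding domain.
Binding domain of *them₅*: the matrix TP, whose subject is the witnesses₁.
*the witnesses₁* c-commands the pronoun within its binding domain → coindexation would violate Principle B.
*the jurors₂*: the pronoun c-commands this R-expression → coindexation would violate Principle C on *the jurors₂*.
*the engineers₃*: the pronoun c-commands this R-expression → coindexation would violate Principle C on *the engineers₃*.
*the reviewers₄*: the pronoun c-commands this R-expression → coindexation would violate Principle C on *the reviewers₄*.

none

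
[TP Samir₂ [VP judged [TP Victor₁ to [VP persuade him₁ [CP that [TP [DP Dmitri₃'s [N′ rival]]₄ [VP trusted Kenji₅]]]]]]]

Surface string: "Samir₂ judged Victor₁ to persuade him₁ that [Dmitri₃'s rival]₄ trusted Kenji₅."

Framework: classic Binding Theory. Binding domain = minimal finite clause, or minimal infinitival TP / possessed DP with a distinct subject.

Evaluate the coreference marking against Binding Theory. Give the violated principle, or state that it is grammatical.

Principle B

The two coindexed NPs are *Victor₁* and *him₁*.
*him₁* is a pronoun. Its binding domain is the embedded TP, whose subject is Victor₁.
*Victor₁* c-commands it within that domain and carries the same index.
The pronoun is locally bound → Principle B violation.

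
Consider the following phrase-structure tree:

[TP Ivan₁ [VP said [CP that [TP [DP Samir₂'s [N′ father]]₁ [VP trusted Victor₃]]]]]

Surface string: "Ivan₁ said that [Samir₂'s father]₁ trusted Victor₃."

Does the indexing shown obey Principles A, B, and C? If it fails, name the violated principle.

The two coindexed NPs are *[Samir₂'s father]₁* and *Ivan₁*.
*[Samir₂'s father]₁* is an R-expression. Principle C requires it to be free everywhere.
*Ivan₁* c-commands it and carries the same index.
The R-expression is bound → Principle C violation.

Principle C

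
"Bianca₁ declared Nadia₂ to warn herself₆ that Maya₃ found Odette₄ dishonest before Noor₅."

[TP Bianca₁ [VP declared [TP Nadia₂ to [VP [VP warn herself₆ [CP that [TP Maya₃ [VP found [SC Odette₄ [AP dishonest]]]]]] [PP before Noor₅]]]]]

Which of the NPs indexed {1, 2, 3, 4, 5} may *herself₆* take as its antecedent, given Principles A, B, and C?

{2}

*herself* is an anaphor, so Principle A applies: it must be bound in its binding domain.
Binding domain of *herself₆*: the embedded TP, whose subject is Nadia₂.
*Bianca₁* c-commands the anaphor but is outside its binding domain → cannot satisfy Principle A.
*Nadia₂* c-commands the anaphor within its binding domain → licit binder.
*Maya₃* does not c-command the anaphor → cannot bind it.
*Odette₄* does not c-command the anaphor → cannot bind it.
*Noor₅* does not c-command the anaphor → cannot bind it.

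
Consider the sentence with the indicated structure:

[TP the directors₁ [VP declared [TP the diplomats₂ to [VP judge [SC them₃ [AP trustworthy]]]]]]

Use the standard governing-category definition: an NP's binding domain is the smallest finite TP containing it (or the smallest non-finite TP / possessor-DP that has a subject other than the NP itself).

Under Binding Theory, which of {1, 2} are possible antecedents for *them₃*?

*them* is a pronoun, so Principle B applies: it must be free in its binding domain.
Binding domain of *them₃*: the embedded TP, whose subject is the diplomats₂.
*the directors₁* c-commands the pronoun but from outside its binding domain, and is not c-commanded by it → coindexation permitted.
*the diplomats₂* c-commands the pronoun within its binding domain → coindexation would violate Principle B.

{1}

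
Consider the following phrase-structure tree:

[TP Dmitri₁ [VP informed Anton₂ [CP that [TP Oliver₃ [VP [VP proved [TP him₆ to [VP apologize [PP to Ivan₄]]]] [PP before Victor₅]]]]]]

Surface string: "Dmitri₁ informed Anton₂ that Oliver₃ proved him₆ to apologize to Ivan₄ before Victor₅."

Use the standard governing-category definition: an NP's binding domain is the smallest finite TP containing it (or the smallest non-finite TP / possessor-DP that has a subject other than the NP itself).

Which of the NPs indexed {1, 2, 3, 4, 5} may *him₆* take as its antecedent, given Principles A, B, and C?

*him* is a pronoun, so Principle B applies: it must be free in its binding domain.
Binding domain of *him₆*: the embedded TP, whose subject is Oliver₃.
*Dmitri₁* c-commands the pronoun but from outside its binding domain, and is not c-commanded by it → coindexation permitted.
*Anton₂* c-commands the pronoun but from outside its binding domain, and is not c-commanded by it → coindexation permitted.
*Oliver₃* c-commands the pronoun within its binding domain → coindexation would violate Principle B.
*Ivan₄*: the pronoun c-commands this R-expression → coindexation would violate Principle C on *Ivan₄*.
*Victor₅* and the pronoun do not c-command one another → neither Principle B nor Principle C is at stake; coindexation permitted.

{1, 2, 5}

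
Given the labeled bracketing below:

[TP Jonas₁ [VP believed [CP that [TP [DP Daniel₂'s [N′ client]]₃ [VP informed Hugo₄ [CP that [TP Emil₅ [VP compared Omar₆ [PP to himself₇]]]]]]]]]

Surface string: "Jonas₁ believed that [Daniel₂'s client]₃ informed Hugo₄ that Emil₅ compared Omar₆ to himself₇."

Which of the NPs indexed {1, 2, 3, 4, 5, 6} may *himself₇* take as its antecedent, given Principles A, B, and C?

*himself* is an anaphor, so Principle A applies: it must be bound in its binding domain.
Binding domain of *himself₇*: the embedded TP, whose subject is Emil₅.
*Jonas₁* c-commands the anaphor but is outside its binding domain → cannot satisfy Principle A.
*Daniel₂* does not c-command the anaphor → cannot bind it.
*[Daniel₂'s client]₃* c-commands the anaphor but is outside its binding domain → cannot satisfy Principle A.
*Hugo₄* c-commands the anaphor but is outside its binding domain → cannot satisfy Principle A.
*Emil₅* c-commands the anaphor within its binding domain → licit binder.
*Omar₆* c-commands the anaphor within its binding domain → licit binder.

{5, 6}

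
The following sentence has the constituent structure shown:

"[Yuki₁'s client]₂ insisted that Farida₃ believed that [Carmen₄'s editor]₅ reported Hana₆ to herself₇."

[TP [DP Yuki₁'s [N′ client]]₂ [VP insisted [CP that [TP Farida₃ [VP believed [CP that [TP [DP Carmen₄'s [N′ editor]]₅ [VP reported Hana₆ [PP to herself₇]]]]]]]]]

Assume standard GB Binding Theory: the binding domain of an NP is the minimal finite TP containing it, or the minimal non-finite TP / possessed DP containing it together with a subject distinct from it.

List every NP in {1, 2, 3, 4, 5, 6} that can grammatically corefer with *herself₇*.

*herself* is an anaphor, so Principle A applies: it must be bound in its binding domain.
Binding domain of *herself₇*: the embedded TP, whose subject is [Carmen₄'s editor]₅.
*Yuki₁* does not c-command the anaphor → cannot bind it.
*[Yuki₁'s client]₂* c-commands the anaphor but is outside its binding domain → cannot satisfy Principle A.
*Farida₃* c-commands the anaphor but is outside its binding domain → cannot satisfy Principle A.
*Carmen₄* does not c-command the anaphor → cannot bind it.
*[Carmen₄'s editor]₅* c-commands the anaphor within its binding domain → licit binder.
*Hana₆* c-commands the anaphor within its binding domain → licit binder.

{5, 6}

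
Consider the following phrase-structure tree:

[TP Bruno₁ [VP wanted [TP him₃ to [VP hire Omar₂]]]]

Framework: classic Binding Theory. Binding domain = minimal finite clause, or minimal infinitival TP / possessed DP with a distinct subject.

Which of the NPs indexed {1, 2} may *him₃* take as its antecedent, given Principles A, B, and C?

none

*him* is a pronoun, so Principle B applies: it must be free in its binding domain.
Binding domain of *him₃*: the matrix TP, whose subject is Bruno₁.
*Bruno₁* c-commands the pronoun within its binding domain → coindexation would violate Principle B.
*Omar₂*: the pronoun c-commands this R-expression → coindexation would violate Principle C on *Omar₂*.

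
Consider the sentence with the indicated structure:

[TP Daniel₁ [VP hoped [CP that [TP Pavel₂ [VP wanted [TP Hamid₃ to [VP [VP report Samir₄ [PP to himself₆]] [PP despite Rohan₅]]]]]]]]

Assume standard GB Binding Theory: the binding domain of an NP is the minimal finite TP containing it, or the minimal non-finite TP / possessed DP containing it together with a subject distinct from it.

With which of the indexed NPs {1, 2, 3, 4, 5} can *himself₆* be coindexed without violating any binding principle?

*himself* is an anaphor, so Principle A applies: it must be bound in its binding domain.
Binding domain of *himself₆*: the embedded TP, whose subject is Hamid₃.
*Daniel₁* c-commands the anaphor but is outside its binding domain → cannot satisfy Principle A.
*Pavel₂* c-commands the anaphor but is outside its binding domain → cannot satisfy Principle A.
*Hamid₃* c-commands the anaphor within its binding domain → licit binder.
*Samir₄* c-commands the anaphor within its binding domain → licit binder.
*Rohan₅* does not c-command the anaphor → cannot bind it.

{3, 4}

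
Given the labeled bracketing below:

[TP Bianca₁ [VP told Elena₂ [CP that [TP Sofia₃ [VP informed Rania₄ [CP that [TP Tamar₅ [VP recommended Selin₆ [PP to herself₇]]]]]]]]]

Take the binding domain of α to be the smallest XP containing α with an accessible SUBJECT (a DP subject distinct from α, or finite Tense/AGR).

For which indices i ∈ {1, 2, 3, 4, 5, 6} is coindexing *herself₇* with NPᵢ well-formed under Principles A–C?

*herself* is an anaphor, so Principle A applies: it must be bound in its binding domain.
Binding domain of *herself₇*: the embedded TP, whose subject is Tamar₅.
*Bianca₁* c-commands the anaphor but is outside its binding domain → cannot satisfy Principle A.
*Elena₂* c-commands the anaphor but is outside its binding domain → cannot satisfy Principle A.
*Sofia₃* c-commands the anaphor but is outside its binding domain → cannot satisfy Principle A.
*Rania₄* c-commands the anaphor but is outside its binding domain → cannot satisfy Principle A.
*Tamar₅* c-commands the anaphor within its binding domain → licit binder.
*Selin₆* c-commands the anaphor within its binding domain → licit binder.

{5, 6}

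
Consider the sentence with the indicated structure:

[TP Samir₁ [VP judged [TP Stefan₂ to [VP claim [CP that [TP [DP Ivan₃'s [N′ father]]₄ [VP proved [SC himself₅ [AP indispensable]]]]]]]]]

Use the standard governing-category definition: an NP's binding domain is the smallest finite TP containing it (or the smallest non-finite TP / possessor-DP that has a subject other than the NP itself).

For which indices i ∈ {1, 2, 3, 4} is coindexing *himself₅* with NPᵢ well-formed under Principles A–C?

*himself* is an anaphor, so Principle A applies: it must be bound in its binding domain.
Binding domain of *himself₅*: the embedded TP, whose subject is [Ivan₃'s father]₄.
*Samir₁* c-commands the anaphor but is outside its binding domain → cannot satisfy Principle A.
*Stefan₂* c-commands the anaphor but is outside its binding domain → cannot satisfy Principle A.
*Ivan₃* does not c-command the anaphor → cannot bind it.
*[Ivan₃'s father]₄* c-commands the anaphor within its binding domain → licit binder.

{4}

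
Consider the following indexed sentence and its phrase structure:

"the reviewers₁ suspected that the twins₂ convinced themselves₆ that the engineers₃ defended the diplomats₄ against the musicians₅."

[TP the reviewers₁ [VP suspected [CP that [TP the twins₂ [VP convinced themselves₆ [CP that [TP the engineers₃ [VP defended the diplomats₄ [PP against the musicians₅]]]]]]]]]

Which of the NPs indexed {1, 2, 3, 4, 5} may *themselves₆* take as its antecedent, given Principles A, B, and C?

{2}

*themselves* is an anaphor, so Principle A applies: it must be bound in its binding domain.
Binding domain of *themselves₆*: the embedded TP, whose subject is the twins₂.
*the reviewers₁* c-commands the anaphor but is outside its binding domain → cannot satisfy Principle A.
*the twins₂* c-commands the anaphor within its binding domain → licit binder.
*the engineers₃* does not c-command the anaphor → cannot bind it.
*the diplomats₄* does not c-command the anaphor → cannot bind it.
*the musicians₅* does not c-command the anaphor → cannot bind it.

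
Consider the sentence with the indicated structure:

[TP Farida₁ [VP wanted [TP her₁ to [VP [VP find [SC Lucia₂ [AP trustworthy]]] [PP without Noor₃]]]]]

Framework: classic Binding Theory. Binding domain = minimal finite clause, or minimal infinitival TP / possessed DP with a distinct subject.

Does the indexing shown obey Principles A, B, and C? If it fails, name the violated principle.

The two coindexed NPs are *Farida₁* and *her₁*.
*her₁* is a pronoun. Its binding domain is the matrix TP, whose subject is Farida₁.
*Farida₁* c-commands it within that domain and carries the same index.
The pronoun is locally bound → Principle B violation.

Principle B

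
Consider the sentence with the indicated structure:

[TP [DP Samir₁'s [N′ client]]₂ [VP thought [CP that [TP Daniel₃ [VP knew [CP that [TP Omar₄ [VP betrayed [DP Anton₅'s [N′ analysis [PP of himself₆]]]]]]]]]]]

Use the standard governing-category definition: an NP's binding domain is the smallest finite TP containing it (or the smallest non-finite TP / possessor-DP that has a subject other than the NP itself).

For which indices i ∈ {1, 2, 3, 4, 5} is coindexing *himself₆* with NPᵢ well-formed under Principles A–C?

*himself* is an anaphor, so Principle A applies: it must be bound in its binding domain.
Binding domain of *himself₆*: the possessed DP, whose subject is Anton₅.
*Samir₁* does not c-command the anaphor → cannot bind it.
*[Samir₁'s client]₂* c-commands the anaphor but is outside its binding domain → cannot satisfy Principle A.
*Daniel₃* c-commands the anaphor but is outside its binding domain → cannot satisfy Principle A.
*Omar₄* c-commands the anaphor but is outside its binding domain → cannot satisfy Principle A.
*Anton₅* c-commands the anaphor within its binding domain → licit binder.

{5}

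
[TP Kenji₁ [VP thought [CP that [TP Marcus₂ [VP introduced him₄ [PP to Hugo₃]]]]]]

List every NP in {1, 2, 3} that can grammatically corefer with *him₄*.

*him* is a pronoun, so Principle B applies: it must be free in its binding domain.
Binding domain of *him₄*: the embedded TP, whose subject is Marcus₂.
*Kenji₁* c-commands the pronoun but from outside its binding domain, and is not c-commanded by it → coindexation permitted.
*Marcus₂* c-commands the pronoun within its binding domain → coindexation would violate Principle B.
*Hugo₃*: the pronoun c-commands this R-expression → coindexation would violate Principle C on *Hugo₃*.

{1}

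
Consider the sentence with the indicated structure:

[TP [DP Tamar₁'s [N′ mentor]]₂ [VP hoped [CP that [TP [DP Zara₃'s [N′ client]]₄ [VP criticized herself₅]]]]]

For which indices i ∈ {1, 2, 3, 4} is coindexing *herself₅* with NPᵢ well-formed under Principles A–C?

{4}

*herself* is an anaphor, so Principle A applies: it must be bound in its binding domain.
Binding domain of *herself₅*: the embedded TP, whose subject is [Zara₃'s client]₄.
*Tamar₁* does not c-command the anaphor → cannot bind it.
*[Tamar₁'s mentor]₂* c-commands the anaphor but is outside its binding domain → cannot satisfy Principle A.
*Zara₃* does not c-command the anaphor → cannot bind it.
*[Zara₃'s client]₄* c-commands the anaphor within its binding domain → licit binder.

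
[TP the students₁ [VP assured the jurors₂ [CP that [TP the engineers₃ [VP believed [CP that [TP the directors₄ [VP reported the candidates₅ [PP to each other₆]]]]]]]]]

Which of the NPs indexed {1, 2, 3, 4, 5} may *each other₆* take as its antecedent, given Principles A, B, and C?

*each other* is an anaphor, so Principle A applies: it must be bound in its binding domain.
Binding domain of *each other₆*: the embedded TP, whose subject is the directors₄.
*the students₁* c-commands the anaphor but is outside its binding domain → cannot satisfy Principle A.
*the jurors₂* c-commands the anaphor but is outside its binding domain → cannot satisfy Principle A.
*the engineers₃* c-commands the anaphor but is outside its binding domain → cannot satisfy Principle A.
*the directors₄* c-commands the anaphor within its binding domain → licit binder.
*the candidates₅* c-commands the anaphor within its binding domain → licit binder.

{4, 5}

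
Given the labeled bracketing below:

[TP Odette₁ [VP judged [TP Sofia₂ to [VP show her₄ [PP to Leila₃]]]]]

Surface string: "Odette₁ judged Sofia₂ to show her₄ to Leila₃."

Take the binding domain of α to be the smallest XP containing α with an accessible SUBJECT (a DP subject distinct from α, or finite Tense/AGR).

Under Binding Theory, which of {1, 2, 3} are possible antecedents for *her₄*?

*her* is a pronoun, so Principle B applies: it must be free in its binding domain.
Binding domain of *her₄*: the embedded TP, whose subject is Sofia₂.
*Odette₁* c-commands the pronoun but from outside its binding domain, and is not c-commanded by it → coindexation permitted.
*Sofia₂* c-commands the pronoun within its binding domain → coindexation would violate Principle B.
*Leila₃*: the pronoun c-commands this R-expression → coindexation would violate Principle C on *Leila₃*.

{1}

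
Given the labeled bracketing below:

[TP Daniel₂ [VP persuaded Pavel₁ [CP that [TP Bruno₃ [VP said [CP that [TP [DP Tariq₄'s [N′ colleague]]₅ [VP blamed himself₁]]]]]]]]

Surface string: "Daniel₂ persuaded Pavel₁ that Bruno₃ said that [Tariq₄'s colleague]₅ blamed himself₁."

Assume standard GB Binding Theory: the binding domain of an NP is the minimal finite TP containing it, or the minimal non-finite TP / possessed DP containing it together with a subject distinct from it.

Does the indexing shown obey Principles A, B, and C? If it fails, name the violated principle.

The two coindexed NPs are *Pavel₁* and *himself₁*.
*himself₁* is an anaphor. Principle A requires it to be bound within its binding domain — the embedded TP, whose subject is [Tariq₄'s colleague]₅.
Within that domain it is c-commanded by *[Tariq₄'s colleague]₅*, which does not share its index.
*Pavel₁* does c-command the anaphor, but from outside its binding domain.
The anaphor is unbound in its domain → Principle A violation.

Principle A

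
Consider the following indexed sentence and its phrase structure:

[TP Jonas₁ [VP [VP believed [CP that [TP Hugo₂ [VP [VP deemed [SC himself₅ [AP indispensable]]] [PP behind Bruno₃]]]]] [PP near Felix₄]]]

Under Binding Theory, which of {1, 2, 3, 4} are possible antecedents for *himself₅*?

*himself* is an anaphor, so Principle A applies: it must be bound in its binding domain.
Binding domain of *himself₅*: the embedded TP, whose subject is Hugo₂.
*Jonas₁* c-commands the anaphor but is outside its binding domain → cannot satisfy Principle A.
*Hugo₂* c-commands the anaphor within its binding domain → licit binder.
*Bruno₃* does not c-command the anaphor → cannot bind it.
*Felix₄* does not c-command the anaphor → cannot bind it.

{2}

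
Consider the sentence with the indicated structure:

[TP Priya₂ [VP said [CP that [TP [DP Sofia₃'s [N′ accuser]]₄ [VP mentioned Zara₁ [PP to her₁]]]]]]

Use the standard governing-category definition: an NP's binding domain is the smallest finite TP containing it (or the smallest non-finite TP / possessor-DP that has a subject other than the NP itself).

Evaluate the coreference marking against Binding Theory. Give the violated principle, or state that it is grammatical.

The two coindexed NPs are *Zara₁* and *her₁*.
*her₁* is a pronoun. Its binding domain is the embedded TP, whose subject is [Sofia₃'s accuser]₄.
*Zara₁* c-commands it within that domain and carries the same index.
The pronoun is locally bound → Principle B violation.

Principle B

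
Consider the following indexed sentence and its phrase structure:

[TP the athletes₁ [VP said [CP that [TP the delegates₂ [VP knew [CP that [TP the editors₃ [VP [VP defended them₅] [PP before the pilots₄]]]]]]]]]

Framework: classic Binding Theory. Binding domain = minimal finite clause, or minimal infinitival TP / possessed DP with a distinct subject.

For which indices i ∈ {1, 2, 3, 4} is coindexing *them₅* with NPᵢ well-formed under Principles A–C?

{1, 2, 4}

*them* is a pronoun, so Principle B applies: it must be free in its binding domain.
Binding domain of *them₅*: the embedded TP, whose subject is the editors₃.
*the athletes₁* c-commands the pronoun but from outside its binding domain, and is not c-commanded by it → coindexation permitted.
*the delegates₂* c-commands the pronoun but from outside its binding domain, and is not c-commanded by it → coindexation permitted.
*the editors₃* c-commands the pronoun within its binding domain → coindexation would violate Principle B.
*the pilots₄* and the pronoun do not c-command one another → neither Principle B nor Principle C is at stake; coindexation permitted.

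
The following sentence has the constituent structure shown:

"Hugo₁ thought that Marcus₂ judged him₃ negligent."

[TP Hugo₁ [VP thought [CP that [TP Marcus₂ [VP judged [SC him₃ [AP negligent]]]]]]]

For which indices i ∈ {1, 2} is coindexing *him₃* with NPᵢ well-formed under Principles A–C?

{1}

*him* is a pronoun, so Principle B applies: it must be free in its binding domain.
Binding domain of *him₃*: the embedded TP, whose subject is Marcus₂.
*Hugo₁* c-commands the pronoun but from outside its binding domain, and is not c-commanded by it → coindexation permitted.
*Marcus₂* c-commands the pronoun within its binding domain → coindexation would violate Principle B.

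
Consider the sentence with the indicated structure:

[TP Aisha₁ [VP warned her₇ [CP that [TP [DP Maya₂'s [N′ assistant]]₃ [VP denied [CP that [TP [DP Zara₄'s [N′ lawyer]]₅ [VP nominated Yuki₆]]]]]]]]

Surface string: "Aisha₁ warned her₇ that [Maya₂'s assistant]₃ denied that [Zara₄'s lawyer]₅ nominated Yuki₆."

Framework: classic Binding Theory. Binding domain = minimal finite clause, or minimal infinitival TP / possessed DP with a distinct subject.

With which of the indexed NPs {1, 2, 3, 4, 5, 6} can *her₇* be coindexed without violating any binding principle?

*her* is a pronoun, so Principle B applies: it must be free in its binding domain.
Binding domain of *her₇*: the matrix TP, whose subject is Aisha₁.
*Aisha₁* c-commands the pronoun within its binding domain → coindexation would violate Principle B.
*Maya₂*: the pronoun c-commands this R-expression → coindexation would violate Principle C on *Maya₂*.
*[Maya₂'s assistant]₃*: the pronoun c-commands this R-expression → coindexation would violate Principle C on *[Maya₂'s assistant]₃*.
*Zara₄*: the pronoun c-commands this R-expression → coindexation would violate Principle C on *Zara₄*.
*[Zara₄'s lawyer]₅*: the pronoun c-commands this R-expression → coindexation would violate Principle C on *[Zara₄'s lawyer]₅*.
*Yuki₆*: the pronoun c-commands this R-expression → coindexation would violate Principle C on *Yuki₆*.

none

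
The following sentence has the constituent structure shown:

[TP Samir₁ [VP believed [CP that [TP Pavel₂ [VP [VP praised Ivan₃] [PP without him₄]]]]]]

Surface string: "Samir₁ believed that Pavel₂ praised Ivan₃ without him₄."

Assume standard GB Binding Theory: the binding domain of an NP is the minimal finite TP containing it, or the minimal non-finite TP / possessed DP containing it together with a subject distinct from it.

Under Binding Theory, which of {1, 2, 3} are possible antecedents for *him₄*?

*him* is a pronoun, so Principle B applies: it must be free in its binding domain.
Binding domain of *him₄*: the embedded TP, whose subject is Pavel₂.
*Samir₁* c-commands the pronoun but from outside its binding domain, and is not c-commanded by it → coindexation permitted.
*Pavel₂* c-commands the pronoun within its binding domain → coindexation would violate Principle B.
*Ivan₃* and the pronoun do not c-command one another → neither Principle B nor Principle C is at stake; coindexation permitted.

{1, 3}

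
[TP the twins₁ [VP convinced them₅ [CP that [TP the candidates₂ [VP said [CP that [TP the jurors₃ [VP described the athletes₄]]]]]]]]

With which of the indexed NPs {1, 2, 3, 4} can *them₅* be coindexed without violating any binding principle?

none

*them* is a pronoun, so Principle B applies: it must be free in its binding domain.
Binding domain of *them₅*: the matrix TP, whose subject is the twins₁.
*the twins₁* c-commands the pronoun within its binding domain → coindexation would violate Principle B.
*the candidates₂*: the pronoun c-commands this R-expression → coindexation would violate Principle C on *the candidates₂*.
*the jurors₃*: the pronoun c-commands this R-expression → coindexation would violate Principle C on *the jurors₃*.
*the athletes₄*: the pronoun c-commands this R-expression → coindexation would violate Principle C on *the athletes₄*.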